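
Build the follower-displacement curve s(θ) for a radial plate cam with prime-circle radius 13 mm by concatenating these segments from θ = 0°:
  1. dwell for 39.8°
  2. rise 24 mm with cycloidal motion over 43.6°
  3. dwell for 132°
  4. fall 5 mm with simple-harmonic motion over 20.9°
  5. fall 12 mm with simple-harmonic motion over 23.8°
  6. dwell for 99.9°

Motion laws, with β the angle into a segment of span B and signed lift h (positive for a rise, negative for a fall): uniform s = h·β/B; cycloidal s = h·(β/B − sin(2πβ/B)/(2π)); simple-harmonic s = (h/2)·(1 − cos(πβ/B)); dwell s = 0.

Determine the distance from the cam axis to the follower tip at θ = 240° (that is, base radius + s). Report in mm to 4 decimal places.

seg 1 [0°–39.8°] dwell: s stays 0.0000
seg 2 [39.8°–83.4°] cycloidal, h=24: full span → s += 24 → s = 24.0000
seg 3 [83.4°–215.4°] dwell: s stays 24.0000
seg 4 [215.4°–236.3°] simple-harmonic, h=-5: full span → s += -5 → s = 19.0000
seg 5 [236.3°–260.1°] simple-harmonic, h=-12: θ=240° here. β=3.7, B=23.8. -12/2·(1 − cos(π·0.1555)) = -0.7015 → s = 18.2985
radial distance = base radius + s = 13 + 18.2985 = 31.2985

31.2985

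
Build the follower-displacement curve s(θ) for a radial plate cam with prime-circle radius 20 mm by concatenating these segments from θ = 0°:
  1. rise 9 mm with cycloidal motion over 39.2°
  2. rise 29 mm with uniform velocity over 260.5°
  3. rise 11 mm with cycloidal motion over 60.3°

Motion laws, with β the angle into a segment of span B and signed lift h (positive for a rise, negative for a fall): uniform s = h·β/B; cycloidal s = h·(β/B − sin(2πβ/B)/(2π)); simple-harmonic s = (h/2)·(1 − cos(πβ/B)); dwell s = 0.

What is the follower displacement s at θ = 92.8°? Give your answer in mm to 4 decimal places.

seg 1 [0°–39.2°] cycloidal, h=9: full span → s += 9 → s = 9.0000
seg 2 [39.2°–299.7°] uniform, h=29: θ=92.8° here. β=53.6, B=260.5. 29·53.6/260.5 = 5.9670 → s = 14.9670

14.9670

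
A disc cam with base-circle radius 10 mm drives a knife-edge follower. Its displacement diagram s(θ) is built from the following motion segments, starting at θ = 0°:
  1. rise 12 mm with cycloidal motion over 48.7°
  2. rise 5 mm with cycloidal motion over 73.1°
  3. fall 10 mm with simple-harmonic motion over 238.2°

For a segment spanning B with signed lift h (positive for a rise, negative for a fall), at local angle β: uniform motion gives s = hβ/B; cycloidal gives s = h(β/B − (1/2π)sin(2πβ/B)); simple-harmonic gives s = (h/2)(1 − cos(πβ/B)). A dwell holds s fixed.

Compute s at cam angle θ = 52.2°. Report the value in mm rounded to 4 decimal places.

seg 1 [0°–48.7°] cycloidal, h=12: full span → s += 12 → s = 12.0000
seg 2 [48.7°–121.8°] cycloidal, h=5: θ=52.2° here. β=3.5, B=73.1. 5·(0.0479 − sin(2π·0.0479)/(2π)) = 0.0036 → s = 12.0036

12.0036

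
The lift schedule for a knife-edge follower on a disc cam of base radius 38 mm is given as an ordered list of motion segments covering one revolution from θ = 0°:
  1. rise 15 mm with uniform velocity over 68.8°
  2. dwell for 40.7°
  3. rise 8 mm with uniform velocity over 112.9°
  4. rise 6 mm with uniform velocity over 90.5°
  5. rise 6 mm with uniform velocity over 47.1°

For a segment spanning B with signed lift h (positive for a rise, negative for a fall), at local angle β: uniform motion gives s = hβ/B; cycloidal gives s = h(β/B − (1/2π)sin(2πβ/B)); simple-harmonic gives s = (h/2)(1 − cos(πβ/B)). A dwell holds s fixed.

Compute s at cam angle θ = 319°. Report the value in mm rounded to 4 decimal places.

seg 1 [0°–68.8°] uniform, h=15: full span → s += 15 → s = 15.0000
seg 2 [68.8°–109.5°] dwell: s stays 15.0000
seg 3 [109.5°–222.4°] uniform, h=8: full span → s += 8 → s = 23.0000
seg 4 [222.4°–312.9°] uniform, h=6: full span → s += 6 → s = 29.0000
seg 5 [312.9°–360°] uniform, h=6: θ=319° here. β=6.1, B=47.1. 6·6.1/47.1 = 0.7771 → s = 29.7771

29.7771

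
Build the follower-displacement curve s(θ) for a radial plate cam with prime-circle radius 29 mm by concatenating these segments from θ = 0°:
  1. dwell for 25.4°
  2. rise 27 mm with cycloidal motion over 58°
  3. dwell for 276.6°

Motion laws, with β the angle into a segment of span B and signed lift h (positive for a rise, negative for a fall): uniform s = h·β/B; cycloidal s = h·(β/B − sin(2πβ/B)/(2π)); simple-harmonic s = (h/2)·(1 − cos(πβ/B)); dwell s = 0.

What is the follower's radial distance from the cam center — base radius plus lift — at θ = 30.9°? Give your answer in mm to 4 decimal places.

seg 1 [0°–25.4°] dwell: s stays 0.0000
seg 2 [25.4°–83.4°] cycloidal, h=27: θ=30.9° here. β=5.5, B=58. 27·(0.0948 − sin(2π·0.0948)/(2π)) = 0.1488 → s = 0.1488
radial distance = base radius + s = 29 + 0.1488 = 29.1488

29.1488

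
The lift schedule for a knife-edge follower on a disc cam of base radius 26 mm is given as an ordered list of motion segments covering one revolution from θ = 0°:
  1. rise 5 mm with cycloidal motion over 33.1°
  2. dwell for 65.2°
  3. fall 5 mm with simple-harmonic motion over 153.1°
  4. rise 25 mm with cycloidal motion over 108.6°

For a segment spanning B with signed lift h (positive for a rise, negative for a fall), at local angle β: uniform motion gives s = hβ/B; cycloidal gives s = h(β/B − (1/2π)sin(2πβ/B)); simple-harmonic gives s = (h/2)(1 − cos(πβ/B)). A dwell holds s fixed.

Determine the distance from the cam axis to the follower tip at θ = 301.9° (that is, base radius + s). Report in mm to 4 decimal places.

seg 1 [0°–33.1°] cycloidal, h=5: full span → s += 5 → s = 5.0000
seg 2 [33.1°–98.3°] dwell: s stays 5.0000
seg 3 [98.3°–251.4°] simple-harmonic, h=-5: full span → s += -5 → s = 0.0000
seg 4 [251.4°–360°] cycloidal, h=25: θ=301.9° here. β=50.5, B=108.6. 25·(0.4650 − sin(2π·0.4650)/(2π)) = 10.7575 → s = 10.7575
radial distance = base radius + s = 26 + 10.7575 = 36.7575

36.7575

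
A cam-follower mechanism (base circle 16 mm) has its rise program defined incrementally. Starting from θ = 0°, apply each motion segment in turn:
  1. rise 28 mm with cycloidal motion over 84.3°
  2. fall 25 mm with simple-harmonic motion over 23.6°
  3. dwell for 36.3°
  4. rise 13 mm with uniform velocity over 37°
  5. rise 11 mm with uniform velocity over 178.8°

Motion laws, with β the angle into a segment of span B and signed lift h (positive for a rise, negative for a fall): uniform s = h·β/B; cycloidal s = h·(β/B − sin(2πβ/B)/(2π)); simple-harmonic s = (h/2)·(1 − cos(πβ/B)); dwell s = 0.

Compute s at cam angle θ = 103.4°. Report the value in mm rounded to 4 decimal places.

seg 1 [0°–84.3°] cycloidal, h=28: full span → s += 28 → s = 28.0000
seg 2 [84.3°–107.9°] simple-harmonic, h=-25: θ=103.4° here. β=19.1, B=23.6. -25/2·(1 − cos(π·0.8093)) = -22.8235 → s = 5.1765

5.1765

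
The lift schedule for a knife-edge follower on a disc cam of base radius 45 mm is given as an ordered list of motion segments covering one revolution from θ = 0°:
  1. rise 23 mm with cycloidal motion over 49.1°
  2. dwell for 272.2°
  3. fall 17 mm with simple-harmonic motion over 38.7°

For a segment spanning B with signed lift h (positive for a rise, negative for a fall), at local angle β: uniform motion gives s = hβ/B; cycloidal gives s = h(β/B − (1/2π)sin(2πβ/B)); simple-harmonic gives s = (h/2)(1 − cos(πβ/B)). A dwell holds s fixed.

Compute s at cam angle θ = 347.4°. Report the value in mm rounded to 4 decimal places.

seg 1 [0°–49.1°] cycloidal, h=23: full span → s += 23 → s = 23.0000
seg 2 [49.1°–321.3°] dwell: s stays 23.0000
seg 3 [321.3°–360°] simple-harmonic, h=-17: θ=347.4° here. β=26.1, B=38.7. -17/2·(1 − cos(π·0.6744)) = -12.9280 → s = 10.0720

10.0720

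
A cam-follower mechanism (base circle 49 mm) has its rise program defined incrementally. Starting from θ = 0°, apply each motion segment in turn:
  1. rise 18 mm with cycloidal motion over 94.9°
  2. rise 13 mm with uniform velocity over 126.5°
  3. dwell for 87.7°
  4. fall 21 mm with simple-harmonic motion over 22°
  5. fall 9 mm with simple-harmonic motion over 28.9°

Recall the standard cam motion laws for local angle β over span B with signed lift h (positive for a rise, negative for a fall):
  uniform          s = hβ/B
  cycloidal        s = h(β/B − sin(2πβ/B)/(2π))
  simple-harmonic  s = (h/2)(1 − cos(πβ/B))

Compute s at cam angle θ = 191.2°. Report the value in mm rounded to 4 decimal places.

seg 1 [0°–94.9°] cycloidal, h=18: full span → s += 18 → s = 18.0000
seg 2 [94.9°–221.4°] uniform, h=13: θ=191.2° here. β=96.3, B=126.5. 13·96.3/126.5 = 9.8964 → s = 27.8964

27.8964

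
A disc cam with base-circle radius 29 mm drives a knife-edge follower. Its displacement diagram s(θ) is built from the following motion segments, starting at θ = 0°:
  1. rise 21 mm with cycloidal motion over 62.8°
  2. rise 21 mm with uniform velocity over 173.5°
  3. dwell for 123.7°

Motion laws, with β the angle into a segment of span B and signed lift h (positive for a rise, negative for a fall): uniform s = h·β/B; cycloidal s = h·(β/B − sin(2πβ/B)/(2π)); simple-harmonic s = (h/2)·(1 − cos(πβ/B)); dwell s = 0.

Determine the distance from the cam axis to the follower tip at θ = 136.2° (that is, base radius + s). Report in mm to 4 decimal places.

seg 1 [0°–62.8°] cycloidal, h=21: full span → s += 21 → s = 21.0000
seg 2 [62.8°–236.3°] uniform, h=21: θ=136.2° here. β=73.4, B=173.5. 21·73.4/173.5 = 8.8841 → s = 29.8841
radial distance = base radius + s = 29 + 29.8841 = 58.8841

58.8841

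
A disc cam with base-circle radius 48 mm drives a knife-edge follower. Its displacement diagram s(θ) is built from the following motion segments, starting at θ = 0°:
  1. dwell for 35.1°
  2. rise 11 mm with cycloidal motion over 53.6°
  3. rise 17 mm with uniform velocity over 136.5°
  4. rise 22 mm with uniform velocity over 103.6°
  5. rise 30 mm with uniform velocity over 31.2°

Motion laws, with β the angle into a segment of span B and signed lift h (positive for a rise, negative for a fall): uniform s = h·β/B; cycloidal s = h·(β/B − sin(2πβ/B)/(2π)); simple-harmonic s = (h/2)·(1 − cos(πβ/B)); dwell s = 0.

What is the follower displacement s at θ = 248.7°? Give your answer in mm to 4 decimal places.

seg 1 [0°–35.1°] dwell: s stays 0.0000
seg 2 [35.1°–88.7°] cycloidal, h=11: full span → s += 11 → s = 11.0000
seg 3 [88.7°–225.2°] uniform, h=17: full span → s += 17 → s = 28.0000
seg 4 [225.2°–328.8°] uniform, h=22: θ=248.7° here. β=23.5, B=103.6. 22·23.5/103.6 = 4.9903 → s = 32.9903

32.9903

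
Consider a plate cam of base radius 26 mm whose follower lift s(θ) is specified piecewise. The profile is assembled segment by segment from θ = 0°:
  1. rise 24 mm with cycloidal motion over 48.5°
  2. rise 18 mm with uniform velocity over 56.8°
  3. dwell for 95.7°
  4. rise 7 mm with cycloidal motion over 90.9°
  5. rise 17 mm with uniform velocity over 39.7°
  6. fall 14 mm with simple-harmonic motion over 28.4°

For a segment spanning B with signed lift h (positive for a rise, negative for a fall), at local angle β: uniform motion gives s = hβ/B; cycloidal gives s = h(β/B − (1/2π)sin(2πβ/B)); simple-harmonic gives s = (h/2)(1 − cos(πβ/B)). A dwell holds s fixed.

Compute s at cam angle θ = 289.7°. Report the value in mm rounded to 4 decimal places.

seg 1 [0°–48.5°] cycloidal, h=24: full span → s += 24 → s = 24.0000
seg 2 [48.5°–105.3°] uniform, h=18: full span → s += 18 → s = 42.0000
seg 3 [105.3°–201°] dwell: s stays 42.0000
seg 4 [201°–291.9°] cycloidal, h=7: θ=289.7° here. β=88.7, B=90.9. 7·(0.9758 − sin(2π·0.9758)/(2π)) = 6.9993 → s = 48.9993

48.9993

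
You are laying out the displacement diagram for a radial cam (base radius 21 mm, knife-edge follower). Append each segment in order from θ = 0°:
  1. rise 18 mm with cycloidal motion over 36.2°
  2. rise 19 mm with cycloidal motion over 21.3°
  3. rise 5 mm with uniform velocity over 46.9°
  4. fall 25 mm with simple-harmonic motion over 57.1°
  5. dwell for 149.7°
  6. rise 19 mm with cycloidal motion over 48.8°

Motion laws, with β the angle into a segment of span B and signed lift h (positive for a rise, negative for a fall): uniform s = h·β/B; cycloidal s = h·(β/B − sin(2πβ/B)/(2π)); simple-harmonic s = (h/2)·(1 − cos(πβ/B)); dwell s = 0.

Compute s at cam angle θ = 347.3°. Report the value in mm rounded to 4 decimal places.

seg 1 [0°–36.2°] cycloidal, h=18: full span → s += 18 → s = 18.0000
seg 2 [36.2°–57.5°] cycloidal, h=19: full span → s += 19 → s = 37.0000
seg 3 [57.5°–104.4°] uniform, h=5: full span → s += 5 → s = 42.0000
seg 4 [104.4°–161.5°] simple-harmonic, h=-25: full span → s += -25 → s = 17.0000
seg 5 [161.5°–311.2°] dwell: s stays 17.0000
seg 6 [311.2°–360°] cycloidal, h=19: θ=347.3° here. β=36.1, B=48.8. 19·(0.7398 − sin(2π·0.7398)/(2π)) = 17.0730 → s = 34.0730

34.0730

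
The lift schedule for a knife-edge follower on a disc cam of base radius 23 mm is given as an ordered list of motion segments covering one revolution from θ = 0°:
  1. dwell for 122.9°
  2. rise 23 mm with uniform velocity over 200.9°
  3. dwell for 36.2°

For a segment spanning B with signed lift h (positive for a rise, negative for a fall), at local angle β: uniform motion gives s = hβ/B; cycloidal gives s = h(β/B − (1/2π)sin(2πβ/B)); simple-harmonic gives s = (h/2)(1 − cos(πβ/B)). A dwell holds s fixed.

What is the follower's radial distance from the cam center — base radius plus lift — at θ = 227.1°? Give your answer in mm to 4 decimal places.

seg 1 [0°–122.9°] dwell: s stays 0.0000
seg 2 [122.9°–323.8°] uniform, h=23: θ=227.1° here. β=104.2, B=200.9. 23·104.2/200.9 = 11.9293 → s = 11.9293
radial distance = base radius + s = 23 + 11.9293 = 34.9293

34.9293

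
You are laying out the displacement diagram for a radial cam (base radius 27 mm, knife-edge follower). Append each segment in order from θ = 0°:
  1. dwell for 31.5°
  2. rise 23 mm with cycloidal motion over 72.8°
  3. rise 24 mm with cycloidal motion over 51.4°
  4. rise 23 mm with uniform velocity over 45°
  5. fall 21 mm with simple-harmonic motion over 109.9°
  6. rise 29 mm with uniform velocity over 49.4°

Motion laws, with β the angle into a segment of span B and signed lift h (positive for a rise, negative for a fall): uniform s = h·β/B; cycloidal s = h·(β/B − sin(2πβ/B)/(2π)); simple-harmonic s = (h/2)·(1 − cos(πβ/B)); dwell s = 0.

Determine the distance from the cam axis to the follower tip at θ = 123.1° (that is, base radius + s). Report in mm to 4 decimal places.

seg 1 [0°–31.5°] dwell: s stays 0.0000
seg 2 [31.5°–104.3°] cycloidal, h=23: full span → s += 23 → s = 23.0000
seg 3 [104.3°–155.7°] cycloidal, h=24: θ=123.1° here. β=18.8, B=51.4. 24·(0.3658 − sin(2π·0.3658)/(2π)) = 5.9251 → s = 28.9251
radial distance = base radius + s = 27 + 28.9251 = 55.9251

55.9251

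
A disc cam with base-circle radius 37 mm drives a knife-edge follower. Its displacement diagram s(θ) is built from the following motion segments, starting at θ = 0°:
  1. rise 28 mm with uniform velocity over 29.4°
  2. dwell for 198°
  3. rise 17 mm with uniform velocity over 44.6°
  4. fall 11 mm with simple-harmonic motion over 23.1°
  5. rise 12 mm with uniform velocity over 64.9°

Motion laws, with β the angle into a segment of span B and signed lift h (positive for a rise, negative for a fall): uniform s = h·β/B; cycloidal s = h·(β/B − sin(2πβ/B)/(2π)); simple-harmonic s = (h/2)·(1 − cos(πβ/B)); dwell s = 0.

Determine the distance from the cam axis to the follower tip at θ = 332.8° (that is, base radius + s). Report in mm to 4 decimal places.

seg 1 [0°–29.4°] uniform, h=28: full span → s += 28 → s = 28.0000
seg 2 [29.4°–227.4°] dwell: s stays 28.0000
seg 3 [227.4°–272°] uniform, h=17: full span → s += 17 → s = 45.0000
seg 4 [272°–295.1°] simple-harmonic, h=-11: full span → s += -11 → s = 34.0000
seg 5 [295.1°–360°] uniform, h=12: θ=332.8° here. β=37.7, B=64.9. 12·37.7/64.9 = 6.9707 → s = 40.9707
radial distance = base radius + s = 37 + 40.9707 = 77.9707

77.9707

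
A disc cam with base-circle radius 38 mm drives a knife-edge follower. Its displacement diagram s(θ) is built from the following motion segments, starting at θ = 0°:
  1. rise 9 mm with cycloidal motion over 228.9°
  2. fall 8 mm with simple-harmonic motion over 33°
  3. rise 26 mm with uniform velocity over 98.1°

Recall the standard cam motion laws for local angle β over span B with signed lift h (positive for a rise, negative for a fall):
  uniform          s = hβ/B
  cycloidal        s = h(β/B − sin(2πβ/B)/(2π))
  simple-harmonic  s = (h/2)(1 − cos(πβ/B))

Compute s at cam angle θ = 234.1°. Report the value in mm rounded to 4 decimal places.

seg 1 [0°–228.9°] cycloidal, h=9: full span → s += 9 → s = 9.0000
seg 2 [228.9°–261.9°] simple-harmonic, h=-8: θ=234.1° here. β=5.2, B=33. -8/2·(1 − cos(π·0.1576)) = -0.4802 → s = 8.5198

8.5198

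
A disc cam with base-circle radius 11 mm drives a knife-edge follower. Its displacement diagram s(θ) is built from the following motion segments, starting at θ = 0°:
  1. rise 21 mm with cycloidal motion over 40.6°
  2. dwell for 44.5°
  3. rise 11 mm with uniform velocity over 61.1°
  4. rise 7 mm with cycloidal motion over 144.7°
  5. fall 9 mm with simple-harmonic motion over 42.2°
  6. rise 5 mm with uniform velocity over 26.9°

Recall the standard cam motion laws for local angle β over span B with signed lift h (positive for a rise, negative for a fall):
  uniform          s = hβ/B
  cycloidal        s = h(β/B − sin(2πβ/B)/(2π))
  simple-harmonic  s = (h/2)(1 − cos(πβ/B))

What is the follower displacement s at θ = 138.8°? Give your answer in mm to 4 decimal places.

seg 1 [0°–40.6°] cycloidal, h=21: full span → s += 21 → s = 21.0000
seg 2 [40.6°–85.1°] dwell: s stays 21.0000
seg 3 [85.1°–146.2°] uniform, h=11: θ=138.8° here. β=53.7, B=61.1. 11·53.7/61.1 = 9.6678 → s = 30.6678

30.6678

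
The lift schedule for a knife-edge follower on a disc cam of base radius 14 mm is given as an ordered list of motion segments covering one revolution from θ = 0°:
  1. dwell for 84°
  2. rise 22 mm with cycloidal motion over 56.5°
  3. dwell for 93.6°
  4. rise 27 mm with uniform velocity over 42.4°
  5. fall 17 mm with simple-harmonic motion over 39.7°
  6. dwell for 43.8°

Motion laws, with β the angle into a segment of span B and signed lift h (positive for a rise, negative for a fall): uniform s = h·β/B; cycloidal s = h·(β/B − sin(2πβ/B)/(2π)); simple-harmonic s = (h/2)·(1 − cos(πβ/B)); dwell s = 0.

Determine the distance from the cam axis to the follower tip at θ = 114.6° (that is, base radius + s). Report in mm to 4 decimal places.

seg 1 [0°–84°] dwell: s stays 0.0000
seg 2 [84°–140.5°] cycloidal, h=22: θ=114.6° here. β=30.6, B=56.5. 22·(0.5416 − sin(2π·0.5416)/(2π)) = 12.8197 → s = 12.8197
radial distance = base radius + s = 14 + 12.8197 = 26.8197

26.8197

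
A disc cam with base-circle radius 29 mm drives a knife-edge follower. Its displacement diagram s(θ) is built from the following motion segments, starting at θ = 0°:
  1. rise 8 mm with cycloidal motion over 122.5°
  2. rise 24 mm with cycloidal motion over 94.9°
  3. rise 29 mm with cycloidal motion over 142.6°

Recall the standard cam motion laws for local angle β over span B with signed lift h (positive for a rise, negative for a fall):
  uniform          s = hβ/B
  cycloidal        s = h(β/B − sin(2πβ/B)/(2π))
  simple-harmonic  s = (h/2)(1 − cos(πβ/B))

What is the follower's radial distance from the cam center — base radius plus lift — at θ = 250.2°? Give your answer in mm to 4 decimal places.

seg 1 [0°–122.5°] cycloidal, h=8: full span → s += 8 → s = 8.0000
seg 2 [122.5°–217.4°] cycloidal, h=24: full span → s += 24 → s = 32.0000
seg 3 [217.4°–360°] cycloidal, h=29: θ=250.2° here. β=32.8, B=142.6. 29·(0.2300 − sin(2π·0.2300)/(2π)) = 2.0913 → s = 34.0913
radial distance = base radius + s = 29 + 34.0913 = 63.0913

63.0913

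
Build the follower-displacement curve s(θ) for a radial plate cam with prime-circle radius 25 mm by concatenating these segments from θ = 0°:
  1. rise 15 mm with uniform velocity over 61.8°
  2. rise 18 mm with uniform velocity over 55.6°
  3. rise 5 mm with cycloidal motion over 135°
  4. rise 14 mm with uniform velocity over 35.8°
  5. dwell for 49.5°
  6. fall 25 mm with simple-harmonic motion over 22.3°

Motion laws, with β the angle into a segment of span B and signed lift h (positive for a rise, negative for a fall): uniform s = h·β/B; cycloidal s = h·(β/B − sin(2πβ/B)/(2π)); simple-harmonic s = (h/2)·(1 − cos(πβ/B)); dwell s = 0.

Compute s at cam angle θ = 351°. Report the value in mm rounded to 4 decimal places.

seg 1 [0°–61.8°] uniform, h=15: full span → s += 15 → s = 15.0000
seg 2 [61.8°–117.4°] uniform, h=18: full span → s += 18 → s = 33.0000
seg 3 [117.4°–252.4°] cycloidal, h=5: full span → s += 5 → s = 38.0000
seg 4 [252.4°–288.2°] uniform, h=14: full span → s += 14 → s = 52.0000
seg 5 [288.2°–337.7°] dwell: s stays 52.0000
seg 6 [337.7°–360°] simple-harmonic, h=-25: θ=351° here. β=13.3, B=22.3. -25/2·(1 − cos(π·0.5964)) = -16.2285 → s = 35.7715

35.7715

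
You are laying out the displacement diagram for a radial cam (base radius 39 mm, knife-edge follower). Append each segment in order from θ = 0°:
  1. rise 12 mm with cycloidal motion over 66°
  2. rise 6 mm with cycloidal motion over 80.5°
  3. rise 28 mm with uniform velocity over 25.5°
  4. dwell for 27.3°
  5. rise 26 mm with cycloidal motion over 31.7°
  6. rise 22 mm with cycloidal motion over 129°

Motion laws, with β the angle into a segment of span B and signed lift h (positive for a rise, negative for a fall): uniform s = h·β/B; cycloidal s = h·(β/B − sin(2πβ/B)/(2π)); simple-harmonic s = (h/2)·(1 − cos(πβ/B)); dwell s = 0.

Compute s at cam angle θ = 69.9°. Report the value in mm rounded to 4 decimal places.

seg 1 [0°–66°] cycloidal, h=12: full span → s += 12 → s = 12.0000
seg 2 [66°–146.5°] cycloidal, h=6: θ=69.9° here. β=3.9, B=80.5. 6·(0.0484 − sin(2π·0.0484)/(2π)) = 0.0045 → s = 12.0045

12.0045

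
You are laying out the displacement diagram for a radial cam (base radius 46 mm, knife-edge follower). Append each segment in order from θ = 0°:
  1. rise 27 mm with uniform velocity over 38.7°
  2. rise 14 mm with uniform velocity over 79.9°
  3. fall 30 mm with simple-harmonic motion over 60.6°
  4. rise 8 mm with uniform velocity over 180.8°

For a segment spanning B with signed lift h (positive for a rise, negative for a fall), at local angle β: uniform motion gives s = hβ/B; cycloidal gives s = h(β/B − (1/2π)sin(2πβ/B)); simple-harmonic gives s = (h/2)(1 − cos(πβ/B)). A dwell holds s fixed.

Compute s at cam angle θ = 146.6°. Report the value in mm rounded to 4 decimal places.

seg 1 [0°–38.7°] uniform, h=27: full span → s += 27 → s = 27.0000
seg 2 [38.7°–118.6°] uniform, h=14: full span → s += 14 → s = 41.0000
seg 3 [118.6°–179.2°] simple-harmonic, h=-30: θ=146.6° here. β=28, B=60.6. -30/2·(1 − cos(π·0.4620)) = -13.2157 → s = 27.7843

27.7843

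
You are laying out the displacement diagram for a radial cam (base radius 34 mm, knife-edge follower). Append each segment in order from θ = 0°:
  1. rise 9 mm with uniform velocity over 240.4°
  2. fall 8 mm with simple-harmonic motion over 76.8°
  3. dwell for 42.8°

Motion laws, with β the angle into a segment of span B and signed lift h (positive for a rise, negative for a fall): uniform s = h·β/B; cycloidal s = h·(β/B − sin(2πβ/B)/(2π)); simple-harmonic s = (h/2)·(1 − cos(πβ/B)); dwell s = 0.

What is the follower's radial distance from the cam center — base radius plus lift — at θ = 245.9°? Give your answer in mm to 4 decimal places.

seg 1 [0°–240.4°] uniform, h=9: full span → s += 9 → s = 9.0000
seg 2 [240.4°–317.2°] simple-harmonic, h=-8: θ=245.9° here. β=5.5, B=76.8. -8/2·(1 − cos(π·0.0716)) = -0.1008 → s = 8.8992
radial distance = base radius + s = 34 + 8.8992 = 42.8992

42.8992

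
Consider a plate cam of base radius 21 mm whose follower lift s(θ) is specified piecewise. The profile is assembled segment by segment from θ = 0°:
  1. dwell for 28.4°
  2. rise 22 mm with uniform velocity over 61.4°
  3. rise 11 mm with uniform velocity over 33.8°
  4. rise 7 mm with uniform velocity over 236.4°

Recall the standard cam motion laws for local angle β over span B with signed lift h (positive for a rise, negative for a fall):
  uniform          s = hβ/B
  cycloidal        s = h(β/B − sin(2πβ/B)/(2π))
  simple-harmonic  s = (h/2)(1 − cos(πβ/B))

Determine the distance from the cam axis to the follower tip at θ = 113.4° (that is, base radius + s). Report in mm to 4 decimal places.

seg 1 [0°–28.4°] dwell: s stays 0.0000
seg 2 [28.4°–89.8°] uniform, h=22: full span → s += 22 → s = 22.0000
seg 3 [89.8°–123.6°] uniform, h=11: θ=113.4° here. β=23.6, B=33.8. 11·23.6/33.8 = 7.6805 → s = 29.6805
radial distance = base radius + s = 21 + 29.6805 = 50.6805

50.6805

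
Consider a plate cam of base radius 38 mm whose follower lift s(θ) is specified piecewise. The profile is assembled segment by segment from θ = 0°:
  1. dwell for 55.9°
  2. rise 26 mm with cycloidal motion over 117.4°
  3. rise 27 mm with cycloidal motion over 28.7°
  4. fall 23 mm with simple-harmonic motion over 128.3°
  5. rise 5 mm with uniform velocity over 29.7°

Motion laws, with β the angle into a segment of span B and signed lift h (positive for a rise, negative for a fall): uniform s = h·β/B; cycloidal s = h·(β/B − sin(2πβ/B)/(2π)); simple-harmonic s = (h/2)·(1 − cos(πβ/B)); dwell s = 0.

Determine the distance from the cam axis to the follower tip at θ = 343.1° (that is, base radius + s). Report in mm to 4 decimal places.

seg 1 [0°–55.9°] dwell: s stays 0.0000
seg 2 [55.9°–173.3°] cycloidal, h=26: full span → s += 26 → s = 26.0000
seg 3 [173.3°–202°] cycloidal, h=27: full span → s += 27 → s = 53.0000
seg 4 [202°–330.3°] simple-harmonic, h=-23: full span → s += -23 → s = 30.0000
seg 5 [330.3°–360°] uniform, h=5: θ=343.1° here. β=12.8, B=29.7. 5·12.8/29.7 = 2.1549 → s = 32.1549
radial distance = base radius + s = 38 + 32.1549 = 70.1549

70.1549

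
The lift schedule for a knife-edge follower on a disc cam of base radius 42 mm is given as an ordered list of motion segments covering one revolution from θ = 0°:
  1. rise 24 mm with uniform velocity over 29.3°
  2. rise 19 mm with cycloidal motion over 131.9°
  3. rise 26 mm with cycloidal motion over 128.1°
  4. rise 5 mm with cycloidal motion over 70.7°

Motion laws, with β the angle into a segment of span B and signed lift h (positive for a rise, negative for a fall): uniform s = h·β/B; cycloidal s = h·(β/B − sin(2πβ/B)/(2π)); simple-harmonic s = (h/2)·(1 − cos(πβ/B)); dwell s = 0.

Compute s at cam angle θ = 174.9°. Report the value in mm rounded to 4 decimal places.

seg 1 [0°–29.3°] uniform, h=24: full span → s += 24 → s = 24.0000
seg 2 [29.3°–161.2°] cycloidal, h=19: full span → s += 19 → s = 43.0000
seg 3 [161.2°–289.3°] cycloidal, h=26: θ=174.9° here. β=13.7, B=128.1. 26·(0.1069 − sin(2π·0.1069)/(2π)) = 0.2046 → s = 43.2046

43.2046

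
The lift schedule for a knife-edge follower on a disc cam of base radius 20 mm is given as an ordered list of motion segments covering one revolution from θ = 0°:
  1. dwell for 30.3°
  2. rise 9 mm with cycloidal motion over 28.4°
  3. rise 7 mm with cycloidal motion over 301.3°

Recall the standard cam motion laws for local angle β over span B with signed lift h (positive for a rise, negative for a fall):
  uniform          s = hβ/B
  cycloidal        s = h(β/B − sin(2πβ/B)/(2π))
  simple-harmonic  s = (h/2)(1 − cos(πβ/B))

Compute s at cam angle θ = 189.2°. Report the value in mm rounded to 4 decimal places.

seg 1 [0°–30.3°] dwell: s stays 0.0000
seg 2 [30.3°–58.7°] cycloidal, h=9: full span → s += 9 → s = 9.0000
seg 3 [58.7°–360°] cycloidal, h=7: θ=189.2° here. β=130.5, B=301.3. 7·(0.4331 − sin(2π·0.4331)/(2π)) = 2.5774 → s = 11.5774

11.5774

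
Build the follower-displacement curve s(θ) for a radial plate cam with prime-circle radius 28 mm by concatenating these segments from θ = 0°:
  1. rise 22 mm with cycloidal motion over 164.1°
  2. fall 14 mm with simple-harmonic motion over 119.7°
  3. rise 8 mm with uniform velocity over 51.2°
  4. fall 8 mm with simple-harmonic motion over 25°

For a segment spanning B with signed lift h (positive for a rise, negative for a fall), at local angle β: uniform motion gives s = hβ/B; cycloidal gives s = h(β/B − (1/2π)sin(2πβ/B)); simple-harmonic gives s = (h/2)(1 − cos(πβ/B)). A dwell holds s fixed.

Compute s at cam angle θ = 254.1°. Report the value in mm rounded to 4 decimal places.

seg 1 [0°–164.1°] cycloidal, h=22: full span → s += 22 → s = 22.0000
seg 2 [164.1°–283.8°] simple-harmonic, h=-14: θ=254.1° here. β=90, B=119.7. -14/2·(1 − cos(π·0.7519)) = -11.9789 → s = 10.0211

10.0211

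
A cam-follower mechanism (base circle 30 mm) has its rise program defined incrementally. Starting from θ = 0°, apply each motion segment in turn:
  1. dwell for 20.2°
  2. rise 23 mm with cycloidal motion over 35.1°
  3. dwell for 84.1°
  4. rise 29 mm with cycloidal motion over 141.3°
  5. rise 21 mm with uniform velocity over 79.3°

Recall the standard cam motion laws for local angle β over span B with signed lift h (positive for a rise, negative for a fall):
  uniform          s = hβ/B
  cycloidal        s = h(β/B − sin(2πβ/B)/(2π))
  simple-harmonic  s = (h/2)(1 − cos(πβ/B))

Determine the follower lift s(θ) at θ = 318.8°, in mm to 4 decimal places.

seg 1 [0°–20.2°] dwell: s stays 0.0000
seg 2 [20.2°–55.3°] cycloidal, h=23: full span → s += 23 → s = 23.0000
seg 3 [55.3°–139.4°] dwell: s stays 23.0000
seg 4 [139.4°–280.7°] cycloidal, h=29: full span → s += 29 → s = 52.0000
seg 5 [280.7°–360°] uniform, h=21: θ=318.8° here. β=38.1, B=79.3. 21·38.1/79.3 = 10.0895 → s = 62.0895

62.0895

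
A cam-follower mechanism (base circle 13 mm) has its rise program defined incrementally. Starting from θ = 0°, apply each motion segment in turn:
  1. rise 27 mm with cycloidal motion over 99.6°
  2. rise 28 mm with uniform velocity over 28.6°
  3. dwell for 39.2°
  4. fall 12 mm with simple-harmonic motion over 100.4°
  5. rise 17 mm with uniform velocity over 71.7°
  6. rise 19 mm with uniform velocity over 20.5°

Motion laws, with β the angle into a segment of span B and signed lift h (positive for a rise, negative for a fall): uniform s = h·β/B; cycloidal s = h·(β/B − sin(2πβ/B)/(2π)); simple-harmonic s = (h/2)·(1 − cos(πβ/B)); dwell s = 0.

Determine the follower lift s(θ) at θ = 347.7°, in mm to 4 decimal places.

seg 1 [0°–99.6°] cycloidal, h=27: full span → s += 27 → s = 27.0000
seg 2 [99.6°–128.2°] uniform, h=28: full span → s += 28 → s = 55.0000
seg 3 [128.2°–167.4°] dwell: s stays 55.0000
seg 4 [167.4°–267.8°] simple-harmonic, h=-12: full span → s += -12 → s = 43.0000
seg 5 [267.8°–339.5°] uniform, h=17: full span → s += 17 → s = 60.0000
seg 6 [339.5°–360°] uniform, h=19: θ=347.7° here. β=8.2, B=20.5. 19·8.2/20.5 = 7.6000 → s = 67.6000

67.6000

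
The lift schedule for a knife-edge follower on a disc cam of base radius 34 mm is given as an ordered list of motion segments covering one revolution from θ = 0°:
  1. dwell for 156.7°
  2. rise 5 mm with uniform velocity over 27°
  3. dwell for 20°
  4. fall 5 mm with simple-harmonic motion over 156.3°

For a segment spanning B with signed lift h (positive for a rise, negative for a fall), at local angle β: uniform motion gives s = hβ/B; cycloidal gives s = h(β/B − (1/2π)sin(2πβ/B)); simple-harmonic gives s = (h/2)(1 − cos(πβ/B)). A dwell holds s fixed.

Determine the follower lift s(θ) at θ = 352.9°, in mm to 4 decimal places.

seg 1 [0°–156.7°] dwell: s stays 0.0000
seg 2 [156.7°–183.7°] uniform, h=5: full span → s += 5 → s = 5.0000
seg 3 [183.7°–203.7°] dwell: s stays 5.0000
seg 4 [203.7°–360°] simple-harmonic, h=-5: θ=352.9° here. β=149.2, B=156.3. -5/2·(1 − cos(π·0.9546)) = -4.9746 → s = 0.0254

0.0254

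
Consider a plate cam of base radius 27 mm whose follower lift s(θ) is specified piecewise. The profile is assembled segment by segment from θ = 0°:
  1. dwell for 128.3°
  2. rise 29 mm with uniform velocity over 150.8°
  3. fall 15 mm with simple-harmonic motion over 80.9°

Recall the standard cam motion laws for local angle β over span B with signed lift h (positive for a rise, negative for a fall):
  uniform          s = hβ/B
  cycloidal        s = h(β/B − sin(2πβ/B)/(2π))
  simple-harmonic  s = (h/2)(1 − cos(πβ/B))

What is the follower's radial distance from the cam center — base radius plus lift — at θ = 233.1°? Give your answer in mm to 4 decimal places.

seg 1 [0°–128.3°] dwell: s stays 0.0000
seg 2 [128.3°–279.1°] uniform, h=29: θ=233.1° here. β=104.8, B=150.8. 29·104.8/150.8 = 20.1538 → s = 20.1538
radial distance = base radius + s = 27 + 20.1538 = 47.1538

47.1538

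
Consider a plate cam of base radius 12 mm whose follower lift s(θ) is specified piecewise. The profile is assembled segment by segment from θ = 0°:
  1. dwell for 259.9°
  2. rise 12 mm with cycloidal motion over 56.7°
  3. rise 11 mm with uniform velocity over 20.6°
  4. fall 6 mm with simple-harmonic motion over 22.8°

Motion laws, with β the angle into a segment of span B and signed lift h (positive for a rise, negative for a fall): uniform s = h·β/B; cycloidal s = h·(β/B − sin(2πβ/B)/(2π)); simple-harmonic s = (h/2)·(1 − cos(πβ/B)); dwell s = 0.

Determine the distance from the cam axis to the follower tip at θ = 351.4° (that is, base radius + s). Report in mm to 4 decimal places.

seg 1 [0°–259.9°] dwell: s stays 0.0000
seg 2 [259.9°–316.6°] cycloidal, h=12: full span → s += 12 → s = 12.0000
seg 3 [316.6°–337.2°] uniform, h=11: full span → s += 11 → s = 23.0000
seg 4 [337.2°–360°] simple-harmonic, h=-6: θ=351.4° here. β=14.2, B=22.8. -6/2·(1 − cos(π·0.6228)) = -4.1289 → s = 18.8711
radial distance = base radius + s = 12 + 18.8711 = 30.8711

30.8711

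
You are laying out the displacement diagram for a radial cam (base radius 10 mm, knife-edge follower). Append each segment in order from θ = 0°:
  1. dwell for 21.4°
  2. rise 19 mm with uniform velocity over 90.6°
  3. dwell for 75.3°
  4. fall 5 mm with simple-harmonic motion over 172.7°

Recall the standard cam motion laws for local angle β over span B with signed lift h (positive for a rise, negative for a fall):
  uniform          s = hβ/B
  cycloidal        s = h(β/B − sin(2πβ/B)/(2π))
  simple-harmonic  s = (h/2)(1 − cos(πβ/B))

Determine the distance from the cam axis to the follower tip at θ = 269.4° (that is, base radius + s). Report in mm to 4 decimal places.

seg 1 [0°–21.4°] dwell: s stays 0.0000
seg 2 [21.4°–112°] uniform, h=19: full span → s += 19 → s = 19.0000
seg 3 [112°–187.3°] dwell: s stays 19.0000
seg 4 [187.3°–360°] simple-harmonic, h=-5: θ=269.4° here. β=82.1, B=172.7. -5/2·(1 − cos(π·0.4754)) = -2.3069 → s = 16.6931
radial distance = base radius + s = 10 + 16.6931 = 26.6931

26.6931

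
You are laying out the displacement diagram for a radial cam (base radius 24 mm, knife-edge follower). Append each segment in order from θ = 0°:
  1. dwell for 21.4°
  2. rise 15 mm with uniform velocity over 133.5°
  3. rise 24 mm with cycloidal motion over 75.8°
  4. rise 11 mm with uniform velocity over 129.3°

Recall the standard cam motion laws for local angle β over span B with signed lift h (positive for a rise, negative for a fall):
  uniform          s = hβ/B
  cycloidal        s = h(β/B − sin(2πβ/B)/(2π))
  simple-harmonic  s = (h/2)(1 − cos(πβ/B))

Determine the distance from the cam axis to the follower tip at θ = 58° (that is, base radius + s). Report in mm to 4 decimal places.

seg 1 [0°–21.4°] dwell: s stays 0.0000
seg 2 [21.4°–154.9°] uniform, h=15: θ=58° here. β=36.6, B=133.5. 15·36.6/133.5 = 4.1124 → s = 4.1124
radial distance = base radius + s = 24 + 4.1124 = 28.1124

28.1124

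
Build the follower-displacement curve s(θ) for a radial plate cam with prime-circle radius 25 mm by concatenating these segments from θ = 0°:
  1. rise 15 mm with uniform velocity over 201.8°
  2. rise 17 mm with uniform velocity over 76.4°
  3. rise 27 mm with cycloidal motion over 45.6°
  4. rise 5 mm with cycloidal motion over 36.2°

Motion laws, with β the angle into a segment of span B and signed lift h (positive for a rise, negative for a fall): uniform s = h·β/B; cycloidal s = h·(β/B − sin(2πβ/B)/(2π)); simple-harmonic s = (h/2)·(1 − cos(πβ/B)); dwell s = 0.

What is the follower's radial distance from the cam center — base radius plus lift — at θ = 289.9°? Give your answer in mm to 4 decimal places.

seg 1 [0°–201.8°] uniform, h=15: full span → s += 15 → s = 15.0000
seg 2 [201.8°–278.2°] uniform, h=17: full span → s += 17 → s = 32.0000
seg 3 [278.2°–323.8°] cycloidal, h=27: θ=289.9° here. β=11.7, B=45.6. 27·(0.2566 − sin(2π·0.2566)/(2π)) = 2.6341 → s = 34.6341
radial distance = base radius + s = 25 + 34.6341 = 59.6341

59.6341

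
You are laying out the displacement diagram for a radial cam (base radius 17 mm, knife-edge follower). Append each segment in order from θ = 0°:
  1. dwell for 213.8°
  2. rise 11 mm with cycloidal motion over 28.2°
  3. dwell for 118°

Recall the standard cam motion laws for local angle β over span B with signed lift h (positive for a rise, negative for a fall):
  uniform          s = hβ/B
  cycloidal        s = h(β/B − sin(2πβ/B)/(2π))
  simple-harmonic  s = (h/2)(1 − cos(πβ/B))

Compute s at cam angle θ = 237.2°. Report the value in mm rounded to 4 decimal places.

seg 1 [0°–213.8°] dwell: s stays 0.0000
seg 2 [213.8°–242°] cycloidal, h=11: θ=237.2° here. β=23.4, B=28.2. 11·(0.8298 − sin(2π·0.8298)/(2π)) = 10.6629 → s = 10.6629

10.6629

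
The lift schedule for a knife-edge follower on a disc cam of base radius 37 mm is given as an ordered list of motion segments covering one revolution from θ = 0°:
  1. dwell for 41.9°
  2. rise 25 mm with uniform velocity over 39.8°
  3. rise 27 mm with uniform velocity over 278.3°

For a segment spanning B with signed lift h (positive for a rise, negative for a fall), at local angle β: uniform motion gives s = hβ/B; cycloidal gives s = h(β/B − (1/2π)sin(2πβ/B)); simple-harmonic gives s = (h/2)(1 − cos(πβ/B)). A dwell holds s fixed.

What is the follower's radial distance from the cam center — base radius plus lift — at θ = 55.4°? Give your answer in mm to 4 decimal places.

seg 1 [0°–41.9°] dwell: s stays 0.0000
seg 2 [41.9°–81.7°] uniform, h=25: θ=55.4° here. β=13.5, B=39.8. 25·13.5/39.8 = 8.4799 → s = 8.4799
radial distance = base radius + s = 37 + 8.4799 = 45.4799

45.4799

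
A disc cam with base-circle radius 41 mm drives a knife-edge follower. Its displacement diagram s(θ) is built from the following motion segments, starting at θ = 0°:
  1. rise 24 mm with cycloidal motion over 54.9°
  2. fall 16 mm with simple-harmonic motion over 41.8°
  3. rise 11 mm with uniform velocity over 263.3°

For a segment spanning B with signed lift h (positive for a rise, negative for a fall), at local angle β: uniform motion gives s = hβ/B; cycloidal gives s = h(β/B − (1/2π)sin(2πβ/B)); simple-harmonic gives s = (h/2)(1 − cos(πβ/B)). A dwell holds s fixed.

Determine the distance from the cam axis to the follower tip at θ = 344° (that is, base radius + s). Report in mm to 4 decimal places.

seg 1 [0°–54.9°] cycloidal, h=24: full span → s += 24 → s = 24.0000
seg 2 [54.9°–96.7°] simple-harmonic, h=-16: full span → s += -16 → s = 8.0000
seg 3 [96.7°–360°] uniform, h=11: θ=344° here. β=247.3, B=263.3. 11·247.3/263.3 = 10.3316 → s = 18.3316
radial distance = base radius + s = 41 + 18.3316 = 59.3316

59.3316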